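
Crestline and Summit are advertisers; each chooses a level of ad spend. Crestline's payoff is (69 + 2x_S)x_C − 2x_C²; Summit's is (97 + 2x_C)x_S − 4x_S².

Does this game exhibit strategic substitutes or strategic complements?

Expanding Crestline's payoff: 69x_C + 2x_Sx_C − 2x_C².
∂π/∂x_C = 69 + 2x_S − 4x_C = 0, so x_C = 17.25 + 0.5x_S.
The best-response slope dx_C/dx_S = 0.5 > 0: the reaction function is upward-sloping, so the choices are strategic complements.

strategic complements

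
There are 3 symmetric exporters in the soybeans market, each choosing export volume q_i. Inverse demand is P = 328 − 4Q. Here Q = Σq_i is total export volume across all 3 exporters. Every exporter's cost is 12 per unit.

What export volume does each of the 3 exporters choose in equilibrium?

19.75

A representative exporter's profit is π_i = q_i(328 − 4Q) − 12q_i, with Q = q_i + Σ_{j≠i} q_j.
First-order condition: 316 − 8q_i − 4Σ_{j≠i} q_j = 0.
With identical exporters, set every q_j = q: then 316 − 8q − 8q = 0, i.e. q = 316/16 = 19.75.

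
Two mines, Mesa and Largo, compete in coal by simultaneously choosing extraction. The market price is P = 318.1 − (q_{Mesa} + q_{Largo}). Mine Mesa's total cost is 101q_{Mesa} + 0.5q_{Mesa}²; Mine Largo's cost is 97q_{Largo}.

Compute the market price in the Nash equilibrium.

186.24

Mine Mesa's profit: π = q_{Mesa}(318.1 − (q_{Mesa} + q_{Largo})) − 101q_{Mesa} − 0.5q_{Mesa}².
∂π/∂q_{Mesa} = 217.1 − 3q_{Mesa} − q_{Largo} = 0, so q_{Mesa} = 2171/30 − (1/3)q_{Largo}.
For Largo: ∂π/∂q_{Largo} = 221.1 − 2q_{Largo} − q_{Mesa} = 0 ⇒ q_{Largo} = 110.55 − 0.5q_{Mesa}.
Solving the two reaction functions simultaneously: (1 − (−1/3)(−0.5))q_{Mesa} = 2171/30 − (1/3)·110.55, so (5/6)q_{Mesa} = 2131/60 and q_{Mesa} = 42.62.
Then q_{Largo} = 110.55 − 0.5·42.62 = 89.24.
Equilibrium price: P = 318.1 − 131.86 = 186.24.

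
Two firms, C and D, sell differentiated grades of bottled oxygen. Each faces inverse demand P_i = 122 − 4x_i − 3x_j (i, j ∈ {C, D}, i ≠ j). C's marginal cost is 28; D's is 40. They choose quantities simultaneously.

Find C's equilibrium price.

Firm C's profit: π = x_C(122 − 4x_C − 3x_D) − 28x_C.
∂π/∂x_C = 94 − 8x_C − 3x_D = 0 ⇒ x_C = 11.75 − 0.375x_D.
Similarly x_D = 10.25 − 0.375x_C.
Substituting the second reaction function into the first: x_C = 11.75 − 0.375(10.25 − 0.375x_C), which gives (55/64)x_C = 253/32 ⇒ x_C = 9.2.
Then x_D = 10.25 − 0.375·9.2 = 6.8.
P_C = 122 − 4·9.2 − 3·6.8 = 64.8.

64.8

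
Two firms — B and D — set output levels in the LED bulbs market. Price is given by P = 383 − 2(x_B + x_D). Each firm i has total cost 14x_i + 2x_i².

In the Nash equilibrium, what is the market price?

235.4

Firm B's profit: π = x_B(383 − 2(x_B + x_D)) − 14x_B − 2x_B².
∂π/∂x_B = 369 − 8x_B − 2x_D = 0, so x_B = 46.125 − 0.25x_D.
Setting x_B = x_D in the reaction function: x_B = 46.125 − 0.25x_B, so x_B = 46.125 / 1.25 = 36.9.
Equilibrium price: P = 383 − 2·73.8 = 235.4.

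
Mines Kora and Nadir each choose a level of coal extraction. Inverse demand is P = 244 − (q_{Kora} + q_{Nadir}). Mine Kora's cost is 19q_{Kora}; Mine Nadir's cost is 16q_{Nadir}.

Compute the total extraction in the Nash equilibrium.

151

Mine Kora's profit: π = q_{Kora}(244 − (q_{Kora} + q_{Nadir})) − 19q_{Kora}.
∂π/∂q_{Kora} = 225 − 2q_{Kora} − q_{Nadir} = 0, so q_{Kora} = 112.5 − 0.5q_{Nadir}.
By the same steps for Nadir: q_{Nadir} = 114 − 0.5q_{Kora}.
Substituting the second reaction function into the first: q_{Kora} = 112.5 − 0.5(114 − 0.5q_{Kora}), which gives 0.75q_{Kora} = 55.5 ⇒ q_{Kora} = 74.
Then q_{Nadir} = 114 − 0.5·74 = 77.
Total extraction: 74 + 77 = 151.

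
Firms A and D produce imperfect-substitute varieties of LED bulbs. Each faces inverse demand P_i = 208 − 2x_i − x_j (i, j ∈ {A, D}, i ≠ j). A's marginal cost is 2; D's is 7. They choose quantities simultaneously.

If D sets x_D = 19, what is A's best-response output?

46.75

Firm A's profit: π = x_A(208 − 2x_A − x_D) − 2x_A.
∂π/∂x_A = 206 − 4x_A − x_D = 0 ⇒ x_A = 51.5 − 0.25x_D.
At x_D = 19: x_A = 51.5 − 0.25·19 = 46.75.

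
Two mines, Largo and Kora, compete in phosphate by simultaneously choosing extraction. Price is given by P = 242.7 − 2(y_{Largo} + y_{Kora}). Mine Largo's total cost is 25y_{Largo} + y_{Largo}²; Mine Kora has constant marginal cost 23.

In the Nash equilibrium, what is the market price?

111.28

Mine Largo's profit: π = y_{Largo}(242.7 − 2(y_{Largo} + y_{Kora})) − 25y_{Largo} − y_{Largo}².
∂π/∂y_{Largo} = 217.7 − 6y_{Largo} − 2y_{Kora} = 0, so y_{Largo} = 2177/60 − (1/3)y_{Kora}.
For Kora: ∂π/∂y_{Kora} = 219.7 − 4y_{Kora} − 2y_{Largo} = 0 ⇒ y_{Kora} = 54.925 − 0.5y_{Largo}.
Substituting the second reaction function into the first: y_{Largo} = 2177/60 − (1/3)(54.925 − 0.5y_{Largo}), which gives (5/6)y_{Largo} = 17.975 ⇒ y_{Largo} = 21.57.
Then y_{Kora} = 54.925 − 0.5·21.57 = 44.14.
Equilibrium price: P = 242.7 − 2·65.71 = 111.28.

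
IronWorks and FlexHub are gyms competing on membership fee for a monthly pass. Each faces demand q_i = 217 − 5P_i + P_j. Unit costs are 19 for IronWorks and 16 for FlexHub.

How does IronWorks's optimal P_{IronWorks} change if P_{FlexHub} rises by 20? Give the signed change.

2

IronWorks's profit: π = (P_{IronWorks} − 19)(217 − 5P_{IronWorks} + P_{FlexHub}).
∂π/∂P_{IronWorks} = 312 − 10P_{IronWorks} + P_{FlexHub} = 0 ⇒ P_{IronWorks} = 31.2 + 0.1P_{FlexHub}.
The reaction-function slope is 0.1, so a 20-unit rise in P_{FlexHub} moves P_{IronWorks} by 0.1 × 20 = 2. IronWorks's best response rises — the actions are strategic complements.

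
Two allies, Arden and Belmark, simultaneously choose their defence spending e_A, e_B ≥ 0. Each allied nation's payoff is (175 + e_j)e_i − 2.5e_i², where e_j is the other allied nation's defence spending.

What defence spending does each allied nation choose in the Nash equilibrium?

43.75

Arden's payoff is (175 + e_B)e_A − 2.5e_A².
∂π/∂e_A = 175 + e_B − 5e_A = 0, so e_A = 35 + 0.2e_B.
Setting e_A = e_B in the reaction function: e_A = 35 + 0.2e_A, so e_A = 35 / 0.8 = 43.75.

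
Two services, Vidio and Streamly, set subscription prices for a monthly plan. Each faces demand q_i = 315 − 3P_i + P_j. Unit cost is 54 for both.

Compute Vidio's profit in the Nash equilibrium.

5141.88

Vidio's profit: π = (P_{Vidio} − 54)(315 − 3P_{Vidio} + P_{Streamly}).
∂π/∂P_{Vidio} = 477 − 6P_{Vidio} + P_{Streamly} = 0 ⇒ P_{Vidio} = 79.5 + (1/6)P_{Streamly}.
By symmetry P_{Streamly} = P_{Vidio}; substituting into the reaction function, (5/6)P_{Vidio} = 79.5 and P_{Vidio} = 95.4.
q_{Vidio} = 315 − 3·95.4 + 95.4 = 124.2.
Profit = (95.4 − 54)·124.2 = 5141.88.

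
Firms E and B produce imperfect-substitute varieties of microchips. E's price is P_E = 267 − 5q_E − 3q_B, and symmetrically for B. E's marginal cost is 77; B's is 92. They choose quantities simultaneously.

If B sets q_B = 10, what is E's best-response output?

Firm E's profit: π = q_E(267 − 5q_E − 3q_B) − 77q_E.
∂π/∂q_E = 190 − 10q_E − 3q_B = 0 ⇒ q_E = 19 − 0.3q_B.
At q_B = 10: q_E = 19 − 0.3·10 = 16.

16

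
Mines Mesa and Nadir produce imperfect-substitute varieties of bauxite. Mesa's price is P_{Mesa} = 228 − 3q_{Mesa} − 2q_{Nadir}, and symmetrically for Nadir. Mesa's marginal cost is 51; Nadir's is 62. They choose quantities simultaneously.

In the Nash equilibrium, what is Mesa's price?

119.4375

Mine Mesa's profit: π = q_{Mesa}(228 − 3q_{Mesa} − 2q_{Nadir}) − 51q_{Mesa}.
∂π/∂q_{Mesa} = 177 − 6q_{Mesa} − 2q_{Nadir} = 0 ⇒ q_{Mesa} = 29.5 − (1/3)q_{Nadir}.
Similarly q_{Nadir} = 83/3 − (1/3)q_{Mesa}.
Solving the two reaction functions simultaneously: (1 − (−1/3)(−1/3))q_{Mesa} = 29.5 − (1/3)·(83/3), so (8/9)q_{Mesa} = 365/18 and q_{Mesa} = 22.8125.
Then q_{Nadir} = 83/3 − (1/3)·22.8125 = 20.0625.
P_{Mesa} = 228 − 3·22.8125 − 2·20.0625 = 119.4375.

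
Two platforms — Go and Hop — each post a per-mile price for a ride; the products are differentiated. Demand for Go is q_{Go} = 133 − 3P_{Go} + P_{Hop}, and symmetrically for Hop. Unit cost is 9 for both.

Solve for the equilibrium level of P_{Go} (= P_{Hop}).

Go's profit: π = (P_{Go} − 9)(133 − 3P_{Go} + P_{Hop}).
∂π/∂P_{Go} = 160 − 6P_{Go} + P_{Hop} = 0 ⇒ P_{Go} = 80/3 + (1/6)P_{Hop}.
By symmetry P_{Hop} = P_{Go}; substituting into the reaction function, (5/6)P_{Go} = 80/3 and P_{Go} = 32.

32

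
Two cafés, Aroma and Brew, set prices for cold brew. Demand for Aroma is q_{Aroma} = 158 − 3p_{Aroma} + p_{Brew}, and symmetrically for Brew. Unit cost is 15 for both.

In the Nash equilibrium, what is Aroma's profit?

1966.08

Aroma's profit: π = (p_{Aroma} − 15)(158 − 3p_{Aroma} + p_{Brew}).
∂π/∂p_{Aroma} = 203 − 6p_{Aroma} + p_{Brew} = 0 ⇒ p_{Aroma} = 203/6 + (1/6)p_{Brew}.
By symmetry p_{Brew} = p_{Aroma}; substituting into the reaction function, (5/6)p_{Aroma} = 203/6 and p_{Aroma} = 40.6.
q_{Aroma} = 158 − 3·40.6 + 40.6 = 76.8.
Profit = (40.6 − 15)·76.8 = 1966.08.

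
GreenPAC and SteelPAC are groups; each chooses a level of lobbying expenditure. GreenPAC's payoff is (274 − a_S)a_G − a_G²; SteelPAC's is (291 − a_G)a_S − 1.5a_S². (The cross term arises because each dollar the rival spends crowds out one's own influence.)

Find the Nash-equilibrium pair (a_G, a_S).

Expanding GreenPAC's payoff: 274a_G − a_Sa_G − a_G².
∂π/∂a_G = 274 − a_S − 2a_G = 0, so a_G = 137 − 0.5a_S.
Likewise for SteelPAC: a_S = 97 − (1/3)a_G.
Plugging a_S into GreenPAC's best response: a_G = 137 − 0.5(97 − (1/3)a_G) ⇒ (5/6)a_G = 88.5, so a_G = 106.2.
Then a_S = 97 − (1/3)·106.2 = 61.6.

106.2, 61.6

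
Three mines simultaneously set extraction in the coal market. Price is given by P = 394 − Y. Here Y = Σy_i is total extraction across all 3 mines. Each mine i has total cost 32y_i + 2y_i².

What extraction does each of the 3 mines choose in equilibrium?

A representative mine's profit is π_i = y_i(394 − Y) − 32y_i − 2y_i², with Y = y_i + Σ_{j≠i} y_j.
First-order condition: 362 − 6y_i − Σ_{j≠i} y_j = 0.
In a symmetric equilibrium every mine chooses the same y, so Σ_{j≠i} y_j = 2y. The condition becomes 362 − 8y = 0, giving y = 362/8 = 45.25.

45.25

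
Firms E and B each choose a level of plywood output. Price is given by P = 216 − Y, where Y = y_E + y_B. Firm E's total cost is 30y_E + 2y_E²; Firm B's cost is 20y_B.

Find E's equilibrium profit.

768

Firm E's profit: π = y_E(216 − (y_E + y_B)) − 30y_E − 2y_E².
∂π/∂y_E = 186 − 6y_E − y_B = 0, so y_E = 31 − (1/6)y_B.
For B: ∂π/∂y_B = 196 − 2y_B − y_E = 0 ⇒ y_B = 98 − 0.5y_E.
Substituting the second reaction function into the first: y_E = 31 − (1/6)(98 − 0.5y_E), which gives (11/12)y_E = 44/3 ⇒ y_E = 16.
Then y_B = 98 − 0.5·16 = 90.
Price P = 216 − 106 = 110.
E's profit: (110 − 30)·16 − 2(16)² = 768.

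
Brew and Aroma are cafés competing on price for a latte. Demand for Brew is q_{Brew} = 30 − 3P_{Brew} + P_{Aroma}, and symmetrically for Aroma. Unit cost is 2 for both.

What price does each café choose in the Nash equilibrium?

7.2

Brew's profit: π = (P_{Brew} − 2)(30 − 3P_{Brew} + P_{Aroma}).
∂π/∂P_{Brew} = 36 − 6P_{Brew} + P_{Aroma} = 0 ⇒ P_{Brew} = 6 + (1/6)P_{Aroma}.
Setting P_{Brew} = P_{Aroma} in the reaction function: P_{Brew} = 6 + (1/6)P_{Brew}, so P_{Brew} = 6 / (5/6) = 7.2.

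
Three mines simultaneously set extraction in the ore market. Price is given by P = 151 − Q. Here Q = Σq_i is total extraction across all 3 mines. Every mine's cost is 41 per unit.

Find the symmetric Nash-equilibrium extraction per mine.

A representative mine's profit is π_i = q_i(151 − Q) − 41q_i, with Q = q_i + Σ_{j≠i} q_j.
First-order condition: 110 − 2q_i − Σ_{j≠i} q_j = 0.
In a symmetric equilibrium every mine chooses the same q, so Σ_{j≠i} q_j = 2q. The condition becomes 110 − 4q = 0, giving q = 110/4 = 27.5.

27.5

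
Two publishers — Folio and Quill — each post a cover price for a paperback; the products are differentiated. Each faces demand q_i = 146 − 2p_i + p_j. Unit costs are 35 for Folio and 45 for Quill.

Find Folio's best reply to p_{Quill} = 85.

75.25

Folio's profit: π = (p_{Folio} − 35)(146 − 2p_{Folio} + p_{Quill}).
∂π/∂p_{Folio} = 216 − 4p_{Folio} + p_{Quill} = 0 ⇒ p_{Folio} = 54 + 0.25p_{Quill}.
At p_{Quill} = 85: p_{Folio} = 54 + 0.25·85 = 75.25.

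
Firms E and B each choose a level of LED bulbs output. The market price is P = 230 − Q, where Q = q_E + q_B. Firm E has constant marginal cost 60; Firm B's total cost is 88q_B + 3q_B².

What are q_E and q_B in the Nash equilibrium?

81.2, 7.6

Firm E's profit: π = q_E(230 − (q_E + q_B)) − 60q_E.
∂π/∂q_E = 170 − 2q_E − q_B = 0, so q_E = 85 − 0.5q_B.
For B: ∂π/∂q_B = 142 − 8q_B − q_E = 0 ⇒ q_B = 17.75 − 0.125q_E.
Plugging q_B into E's best response: q_E = 85 − 0.5(17.75 − 0.125q_E) ⇒ 0.9375q_E = 76.125, so q_E = 81.2.
Then q_B = 17.75 − 0.125·81.2 = 7.6.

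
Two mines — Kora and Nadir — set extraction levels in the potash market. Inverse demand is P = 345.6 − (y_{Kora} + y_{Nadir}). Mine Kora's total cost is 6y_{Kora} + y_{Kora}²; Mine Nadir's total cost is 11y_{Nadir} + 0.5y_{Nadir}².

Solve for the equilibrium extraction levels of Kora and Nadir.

Mine Kora's profit: π = y_{Kora}(345.6 − (y_{Kora} + y_{Nadir})) − 6y_{Kora} − y_{Kora}².
∂π/∂y_{Kora} = 339.6 − 4y_{Kora} − y_{Nadir} = 0, so y_{Kora} = 84.9 − 0.25y_{Nadir}.
For Nadir: ∂π/∂y_{Nadir} = 334.6 − 3y_{Nadir} − y_{Kora} = 0 ⇒ y_{Nadir} = 1673/15 − (1/3)y_{Kora}.
Plugging y_{Nadir} into Kora's best response: y_{Kora} = 84.9 − 0.25(1673/15 − (1/3)y_{Kora}) ⇒ (11/12)y_{Kora} = 3421/60, so y_{Kora} = 62.2.
Then y_{Nadir} = 1673/15 − (1/3)·62.2 = 90.8.

62.2, 90.8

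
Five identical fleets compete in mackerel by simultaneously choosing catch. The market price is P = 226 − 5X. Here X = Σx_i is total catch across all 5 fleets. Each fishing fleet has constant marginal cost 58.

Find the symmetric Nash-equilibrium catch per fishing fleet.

A representative fishing fleet's profit is π_i = x_i(226 − 5X) − 58x_i, with X = x_i + Σ_{j≠i} x_j.
First-order condition: 168 − 10x_i − 5Σ_{j≠i} x_j = 0.
Imposing symmetry (x_j = x for all j) turns Σ_{j≠i} x_j into 4x, so 168 = 30x and x = 5.6.

5.6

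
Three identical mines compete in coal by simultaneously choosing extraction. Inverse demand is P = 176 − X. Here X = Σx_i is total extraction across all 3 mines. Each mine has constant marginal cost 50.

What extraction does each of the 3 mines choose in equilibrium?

A representative mine's profit is π_i = x_i(176 − X) − 50x_i, with X = x_i + Σ_{j≠i} x_j.
First-order condition: 126 − 2x_i − Σ_{j≠i} x_j = 0.
In a symmetric equilibrium every mine chooses the same x, so Σ_{j≠i} x_j = 2x. The condition becomes 126 − 4x = 0, giving x = 126/4 = 31.5.

31.5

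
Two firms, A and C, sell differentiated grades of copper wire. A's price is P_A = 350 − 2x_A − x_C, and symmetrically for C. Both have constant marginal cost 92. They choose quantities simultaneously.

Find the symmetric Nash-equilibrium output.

Firm A's profit: π = x_A(350 − 2x_A − x_C) − 92x_A.
∂π/∂x_A = 258 − 4x_A − x_C = 0 ⇒ x_A = 64.5 − 0.25x_C.
Setting x_A = x_C in the reaction function: x_A = 64.5 − 0.25x_A, so x_A = 64.5 / 1.25 = 51.6.

51.6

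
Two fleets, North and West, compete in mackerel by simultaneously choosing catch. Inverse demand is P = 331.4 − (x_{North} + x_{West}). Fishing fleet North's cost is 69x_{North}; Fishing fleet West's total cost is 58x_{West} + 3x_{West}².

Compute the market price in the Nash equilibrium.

190.72

Fishing fleet North's profit: π = x_{North}(331.4 − (x_{North} + x_{West})) − 69x_{North}.
∂π/∂x_{North} = 262.4 − 2x_{North} − x_{West} = 0, so x_{North} = 131.2 − 0.5x_{West}.
For West: ∂π/∂x_{West} = 273.4 − 8x_{West} − x_{North} = 0 ⇒ x_{West} = 34.175 − 0.125x_{North}.
Solving the two reaction functions simultaneously: (1 − (−0.5)(−0.125))x_{North} = 131.2 − 0.5·34.175, so 0.9375x_{North} = 114.1125 and x_{North} = 121.72.
Then x_{West} = 34.175 − 0.125·121.72 = 18.96.
Equilibrium price: P = 331.4 − 140.68 = 190.72.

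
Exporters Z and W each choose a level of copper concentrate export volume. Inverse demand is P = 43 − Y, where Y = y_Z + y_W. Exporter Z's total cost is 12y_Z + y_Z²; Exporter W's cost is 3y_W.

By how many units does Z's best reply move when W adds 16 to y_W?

-4

Exporter Z's profit: π = y_Z(43 − (y_Z + y_W)) − 12y_Z − y_Z².
∂π/∂y_Z = 31 − 4y_Z − y_W = 0, so y_Z = 7.75 − 0.25y_W.
The reaction-function slope is −0.25, so a 16-unit rise in y_W moves y_Z by −0.25 × 16 = −4. Z's best response falls — the actions are strategic substitutes.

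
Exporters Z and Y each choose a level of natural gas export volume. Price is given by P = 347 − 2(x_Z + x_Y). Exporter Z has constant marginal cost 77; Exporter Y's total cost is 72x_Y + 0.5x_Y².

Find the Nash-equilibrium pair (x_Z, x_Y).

Exporter Z's profit: π = x_Z(347 − 2(x_Z + x_Y)) − 77x_Z.
∂π/∂x_Z = 270 − 4x_Z − 2x_Y = 0, so x_Z = 67.5 − 0.5x_Y.
For Y: ∂π/∂x_Y = 275 − 5x_Y − 2x_Z = 0 ⇒ x_Y = 55 − 0.4x_Z.
Solving the two reaction functions simultaneously: (1 − (−0.5)(−0.4))x_Z = 67.5 − 0.5·55, so 0.8x_Z = 40 and x_Z = 50.
Then x_Y = 55 − 0.4·50 = 35.

50, 35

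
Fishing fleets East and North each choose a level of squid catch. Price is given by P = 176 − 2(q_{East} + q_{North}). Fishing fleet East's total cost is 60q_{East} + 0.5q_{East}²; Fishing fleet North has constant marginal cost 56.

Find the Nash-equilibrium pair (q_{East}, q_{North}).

14, 23

Fishing fleet East's profit: π = q_{East}(176 − 2(q_{East} + q_{North})) − 60q_{East} − 0.5q_{East}².
∂π/∂q_{East} = 116 − 5q_{East} − 2q_{North} = 0, so q_{East} = 23.2 − 0.4q_{North}.
For North: ∂π/∂q_{North} = 120 − 4q_{North} − 2q_{East} = 0 ⇒ q_{North} = 30 − 0.5q_{East}.
Plugging q_{North} into East's best response: q_{East} = 23.2 − 0.4(30 − 0.5q_{East}) ⇒ 0.8q_{East} = 11.2, so q_{East} = 14.
Then q_{North} = 30 − 0.5·14 = 23.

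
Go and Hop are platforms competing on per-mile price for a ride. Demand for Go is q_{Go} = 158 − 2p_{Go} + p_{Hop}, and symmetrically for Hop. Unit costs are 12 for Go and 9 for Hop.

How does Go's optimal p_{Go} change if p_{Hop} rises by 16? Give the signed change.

4

Go's profit: π = (p_{Go} − 12)(158 − 2p_{Go} + p_{Hop}).
∂π/∂p_{Go} = 182 − 4p_{Go} + p_{Hop} = 0 ⇒ p_{Go} = 45.5 + 0.25p_{Hop}.
The reaction-function slope is 0.25, so a 16-unit rise in p_{Hop} moves p_{Go} by 0.25 × 16 = 4. Go's best response rises — the actions are strategic complements.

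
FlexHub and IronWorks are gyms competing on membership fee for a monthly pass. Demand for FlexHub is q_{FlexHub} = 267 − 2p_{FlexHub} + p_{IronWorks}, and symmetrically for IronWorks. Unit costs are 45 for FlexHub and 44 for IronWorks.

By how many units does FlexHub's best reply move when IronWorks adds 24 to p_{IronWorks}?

FlexHub's profit: π = (p_{FlexHub} − 45)(267 − 2p_{FlexHub} + p_{IronWorks}).
∂π/∂p_{FlexHub} = 357 − 4p_{FlexHub} + p_{IronWorks} = 0 ⇒ p_{FlexHub} = 89.25 + 0.25p_{IronWorks}.
The reaction-function slope is 0.25, so a 24-unit rise in p_{IronWorks} moves p_{FlexHub} by 0.25 × 24 = 6. FlexHub's best response rises — the actions are strategic complements.

6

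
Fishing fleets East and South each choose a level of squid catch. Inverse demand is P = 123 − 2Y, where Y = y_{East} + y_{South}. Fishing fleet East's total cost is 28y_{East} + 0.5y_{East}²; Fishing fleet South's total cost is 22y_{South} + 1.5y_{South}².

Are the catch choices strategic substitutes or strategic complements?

Fishing fleet East's profit: π = y_{East}(123 − 2(y_{East} + y_{South})) − 28y_{East} − 0.5y_{East}².
∂π/∂y_{East} = 95 − 5y_{East} − 2y_{South} = 0, so y_{East} = 19 − 0.4y_{South}.
The best-response slope dy_{East}/dy_{South} = −0.4 < 0: the reaction function is downward-sloping, so the choices are strategic substitutes.

strategic substitutes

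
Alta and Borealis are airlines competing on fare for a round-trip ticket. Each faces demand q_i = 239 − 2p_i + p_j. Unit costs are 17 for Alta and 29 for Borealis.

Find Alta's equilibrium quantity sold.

Alta's profit: π = (p_{Alta} − 17)(239 − 2p_{Alta} + p_{Borealis}).
∂π/∂p_{Alta} = 273 − 4p_{Alta} + p_{Borealis} = 0 ⇒ p_{Alta} = 68.25 + 0.25p_{Borealis}.
Similarly p_{Borealis} = 74.25 + 0.25p_{Alta}.
Substituting the second reaction function into the first: p_{Alta} = 68.25 + 0.25(74.25 + 0.25p_{Alta}), which gives 0.9375p_{Alta} = 86.8125 ⇒ p_{Alta} = 92.6.
Then p_{Borealis} = 74.25 + 0.25·92.6 = 97.4.
q_{Alta} = 239 − 2·92.6 + 97.4 = 151.2.

151.2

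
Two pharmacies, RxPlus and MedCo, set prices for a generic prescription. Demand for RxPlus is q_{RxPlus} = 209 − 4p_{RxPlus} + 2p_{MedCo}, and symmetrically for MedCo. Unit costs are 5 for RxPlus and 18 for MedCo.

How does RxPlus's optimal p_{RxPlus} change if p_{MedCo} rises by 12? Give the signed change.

3

RxPlus's profit: π = (p_{RxPlus} − 5)(209 − 4p_{RxPlus} + 2p_{MedCo}).
∂π/∂p_{RxPlus} = 229 − 8p_{RxPlus} + 2p_{MedCo} = 0 ⇒ p_{RxPlus} = 28.625 + 0.25p_{MedCo}.
The reaction-function slope is 0.25, so a 12-unit rise in p_{MedCo} moves p_{RxPlus} by 0.25 × 12 = 3. RxPlus's best response rises — the actions are strategic complements.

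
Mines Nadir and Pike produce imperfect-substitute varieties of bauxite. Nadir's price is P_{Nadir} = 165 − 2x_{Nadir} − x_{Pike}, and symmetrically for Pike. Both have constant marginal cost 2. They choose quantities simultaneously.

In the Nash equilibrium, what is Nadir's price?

67.2

Mine Nadir's profit: π = x_{Nadir}(165 − 2x_{Nadir} − x_{Pike}) − 2x_{Nadir}.
∂π/∂x_{Nadir} = 163 − 4x_{Nadir} − x_{Pike} = 0 ⇒ x_{Nadir} = 40.75 − 0.25x_{Pike}.
By symmetry x_{Pike} = x_{Nadir}; substituting into the reaction function, 1.25x_{Nadir} = 40.75 and x_{Nadir} = 32.6.
P_{Nadir} = 165 − 2·32.6 − 32.6 = 67.2.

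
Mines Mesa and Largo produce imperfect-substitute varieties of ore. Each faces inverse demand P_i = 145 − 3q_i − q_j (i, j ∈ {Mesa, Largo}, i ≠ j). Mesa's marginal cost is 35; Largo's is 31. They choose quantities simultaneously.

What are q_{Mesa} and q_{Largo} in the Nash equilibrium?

15.6, 16.4

Mine Mesa's profit: π = q_{Mesa}(145 − 3q_{Mesa} − q_{Largo}) − 35q_{Mesa}.
∂π/∂q_{Mesa} = 110 − 6q_{Mesa} − q_{Largo} = 0 ⇒ q_{Mesa} = 55/3 − (1/6)q_{Largo}.
Similarly q_{Largo} = 19 − (1/6)q_{Mesa}.
Plugging q_{Largo} into Mesa's best response: q_{Mesa} = 55/3 − (1/6)(19 − (1/6)q_{Mesa}) ⇒ (35/36)q_{Mesa} = 91/6, so q_{Mesa} = 15.6.
Then q_{Largo} = 19 − (1/6)·15.6 = 16.4.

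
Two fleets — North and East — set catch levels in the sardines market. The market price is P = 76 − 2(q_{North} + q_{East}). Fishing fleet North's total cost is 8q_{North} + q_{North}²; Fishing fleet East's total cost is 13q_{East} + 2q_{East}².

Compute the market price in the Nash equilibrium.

46

Fishing fleet North's profit: π = q_{North}(76 − 2(q_{North} + q_{East})) − 8q_{North} − q_{North}².
∂π/∂q_{North} = 68 − 6q_{North} − 2q_{East} = 0, so q_{North} = 34/3 − (1/3)q_{East}.
For East: ∂π/∂q_{East} = 63 − 8q_{East} − 2q_{North} = 0 ⇒ q_{East} = 7.875 − 0.25q_{North}.
Substituting the second reaction function into the first: q_{North} = 34/3 − (1/3)(7.875 − 0.25q_{North}), which gives (11/12)q_{North} = 209/24 ⇒ q_{North} = 9.5.
Then q_{East} = 7.875 − 0.25·9.5 = 5.5.
Equilibrium price: P = 76 − 2·15 = 46.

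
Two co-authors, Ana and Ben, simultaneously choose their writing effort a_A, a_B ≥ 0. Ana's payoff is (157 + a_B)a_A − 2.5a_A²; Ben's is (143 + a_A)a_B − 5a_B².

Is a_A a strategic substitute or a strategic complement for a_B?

Expanding Ana's payoff: 157a_A + a_Ba_A − 2.5a_A².
∂π/∂a_A = 157 + a_B − 5a_A = 0, so a_A = 31.4 + 0.2a_B.
The best-response slope da_A/da_B = 0.2 > 0: the reaction function is upward-sloping, so the choices are strategic complements.

strategic complements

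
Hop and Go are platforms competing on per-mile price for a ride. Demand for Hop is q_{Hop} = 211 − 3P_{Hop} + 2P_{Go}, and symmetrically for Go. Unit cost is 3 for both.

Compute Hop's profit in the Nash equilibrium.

8112

Hop's profit: π = (P_{Hop} − 3)(211 − 3P_{Hop} + 2P_{Go}).
∂π/∂P_{Hop} = 220 − 6P_{Hop} + 2P_{Go} = 0 ⇒ P_{Hop} = 110/3 + (1/3)P_{Go}.
The game is symmetric, so in equilibrium P_{Go} = P_{Hop}: the reaction function gives (2/3)P_{Hop} = 110/3, hence P_{Hop} = 55.
q_{Hop} = 211 − 3·55 + 2·55 = 156.
Profit = (55 − 3)·156 = 8112.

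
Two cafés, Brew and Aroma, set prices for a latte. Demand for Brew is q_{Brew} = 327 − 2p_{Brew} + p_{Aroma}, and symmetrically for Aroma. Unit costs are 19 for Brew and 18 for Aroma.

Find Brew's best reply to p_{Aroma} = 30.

Brew's profit: π = (p_{Brew} − 19)(327 − 2p_{Brew} + p_{Aroma}).
∂π/∂p_{Brew} = 365 − 4p_{Brew} + p_{Aroma} = 0 ⇒ p_{Brew} = 91.25 + 0.25p_{Aroma}.
At p_{Aroma} = 30: p_{Brew} = 91.25 + 0.25·30 = 98.75.

98.75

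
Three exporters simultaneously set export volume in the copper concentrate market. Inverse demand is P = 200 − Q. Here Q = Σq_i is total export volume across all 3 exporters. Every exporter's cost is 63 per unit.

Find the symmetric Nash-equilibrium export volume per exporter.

A representative exporter's profit is π_i = q_i(200 − Q) − 63q_i, with Q = q_i + Σ_{j≠i} q_j.
First-order condition: 137 − 2q_i − Σ_{j≠i} q_j = 0.
In a symmetric equilibrium every exporter chooses the same q, so Σ_{j≠i} q_j = 2q. The condition becomes 137 − 4q = 0, giving q = 137/4 = 34.25.

34.25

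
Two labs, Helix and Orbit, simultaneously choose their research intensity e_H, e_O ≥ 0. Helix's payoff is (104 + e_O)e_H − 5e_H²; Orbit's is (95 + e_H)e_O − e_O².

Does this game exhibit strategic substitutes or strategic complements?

Expanding Helix's payoff: 104e_H + e_Oe_H − 5e_H².
∂π/∂e_H = 104 + e_O − 10e_H = 0, so e_H = 10.4 + 0.1e_O.
The best-response slope de_H/de_O = 0.1 > 0: the reaction function is upward-sloping, so the choices are strategic complements.

strategic complements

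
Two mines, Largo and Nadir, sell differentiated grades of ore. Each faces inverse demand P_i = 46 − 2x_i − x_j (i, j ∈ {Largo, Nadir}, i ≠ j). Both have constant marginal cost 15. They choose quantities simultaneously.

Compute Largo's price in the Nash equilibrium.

Mine Largo's profit: π = x_{Largo}(46 − 2x_{Largo} − x_{Nadir}) − 15x_{Largo}.
∂π/∂x_{Largo} = 31 − 4x_{Largo} − x_{Nadir} = 0 ⇒ x_{Largo} = 7.75 − 0.25x_{Nadir}.
Setting x_{Largo} = x_{Nadir} in the reaction function: x_{Largo} = 7.75 − 0.25x_{Largo}, so x_{Largo} = 7.75 / 1.25 = 6.2.
P_{Largo} = 46 − 2·6.2 − 6.2 = 27.4.

27.4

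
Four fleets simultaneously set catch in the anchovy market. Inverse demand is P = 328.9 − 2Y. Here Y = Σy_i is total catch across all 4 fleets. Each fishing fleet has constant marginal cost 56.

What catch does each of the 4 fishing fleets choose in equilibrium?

A representative fishing fleet's profit is π_i = y_i(328.9 − 2Y) − 56y_i, with Y = y_i + Σ_{j≠i} y_j.
First-order condition: 272.9 − 4y_i − 2Σ_{j≠i} y_j = 0.
With identical fishing fleets, set every y_j = y: then 272.9 − 4y − 6y = 0, i.e. y = 272.9/10 = 27.29.

27.29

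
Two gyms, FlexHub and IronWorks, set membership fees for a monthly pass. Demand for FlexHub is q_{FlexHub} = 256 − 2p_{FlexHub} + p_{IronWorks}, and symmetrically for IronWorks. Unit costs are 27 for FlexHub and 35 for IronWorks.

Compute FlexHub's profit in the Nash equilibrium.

11981.52

FlexHub's profit: π = (p_{FlexHub} − 27)(256 − 2p_{FlexHub} + p_{IronWorks}).
∂π/∂p_{FlexHub} = 310 − 4p_{FlexHub} + p_{IronWorks} = 0 ⇒ p_{FlexHub} = 77.5 + 0.25p_{IronWorks}.
Similarly p_{IronWorks} = 81.5 + 0.25p_{FlexHub}.
Plugging p_{IronWorks} into FlexHub's best response: p_{FlexHub} = 77.5 + 0.25(81.5 + 0.25p_{FlexHub}) ⇒ 0.9375p_{FlexHub} = 97.875, so p_{FlexHub} = 104.4.
Then p_{IronWorks} = 81.5 + 0.25·104.4 = 107.6.
q_{FlexHub} = 256 − 2·104.4 + 107.6 = 154.8.
Profit = (104.4 − 27)·154.8 = 11981.52.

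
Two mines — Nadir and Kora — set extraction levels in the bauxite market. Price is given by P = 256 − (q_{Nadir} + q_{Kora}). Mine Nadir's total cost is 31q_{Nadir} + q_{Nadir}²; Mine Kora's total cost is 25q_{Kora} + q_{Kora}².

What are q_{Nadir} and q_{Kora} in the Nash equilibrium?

Mine Nadir's profit: π = q_{Nadir}(256 − (q_{Nadir} + q_{Kora})) − 31q_{Nadir} − q_{Nadir}².
∂π/∂q_{Nadir} = 225 − 4q_{Nadir} − q_{Kora} = 0, so q_{Nadir} = 56.25 − 0.25q_{Kora}.
By the same steps for Kora: q_{Kora} = 57.75 − 0.25q_{Nadir}.
Solving the two reaction functions simultaneously: (1 − (−0.25)(−0.25))q_{Nadir} = 56.25 − 0.25·57.75, so 0.9375q_{Nadir} = 41.8125 and q_{Nadir} = 44.6.
Then q_{Kora} = 57.75 − 0.25·44.6 = 46.6.

44.6, 46.6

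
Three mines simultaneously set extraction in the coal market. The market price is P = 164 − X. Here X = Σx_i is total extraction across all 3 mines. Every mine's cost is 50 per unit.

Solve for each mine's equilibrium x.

A representative mine's profit is π_i = x_i(164 − X) − 50x_i, with X = x_i + Σ_{j≠i} x_j.
First-order condition: 114 − 2x_i − Σ_{j≠i} x_j = 0.
With identical mines, set every x_j = x: then 114 − 2x − 2x = 0, i.e. x = 114/4 = 28.5.

28.5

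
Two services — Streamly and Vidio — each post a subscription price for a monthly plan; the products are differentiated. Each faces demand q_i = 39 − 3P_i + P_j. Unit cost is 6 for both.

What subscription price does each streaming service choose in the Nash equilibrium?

Streamly's profit: π = (P_{Streamly} − 6)(39 − 3P_{Streamly} + P_{Vidio}).
∂π/∂P_{Streamly} = 57 − 6P_{Streamly} + P_{Vidio} = 0 ⇒ P_{Streamly} = 9.5 + (1/6)P_{Vidio}.
By symmetry P_{Vidio} = P_{Streamly}; substituting into the reaction function, (5/6)P_{Streamly} = 9.5 and P_{Streamly} = 11.4.

11.4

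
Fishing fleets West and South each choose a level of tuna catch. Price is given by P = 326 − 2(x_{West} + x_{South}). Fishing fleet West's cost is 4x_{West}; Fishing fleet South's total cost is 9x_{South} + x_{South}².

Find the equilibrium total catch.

96.1

Fishing fleet West's profit: π = x_{West}(326 − 2(x_{West} + x_{South})) − 4x_{West}.
∂π/∂x_{West} = 322 − 4x_{West} − 2x_{South} = 0, so x_{West} = 80.5 − 0.5x_{South}.
For South: ∂π/∂x_{South} = 317 − 6x_{South} − 2x_{West} = 0 ⇒ x_{South} = 317/6 − (1/3)x_{West}.
Substituting the second reaction function into the first: x_{West} = 80.5 − 0.5(317/6 − (1/3)x_{West}), which gives (5/6)x_{West} = 649/12 ⇒ x_{West} = 64.9.
Then x_{South} = 317/6 − (1/3)·64.9 = 31.2.
Total catch: 64.9 + 31.2 = 96.1.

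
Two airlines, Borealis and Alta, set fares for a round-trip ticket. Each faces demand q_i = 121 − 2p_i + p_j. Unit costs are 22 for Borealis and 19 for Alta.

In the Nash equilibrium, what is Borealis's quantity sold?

65.2

Borealis's profit: π = (p_{Borealis} − 22)(121 − 2p_{Borealis} + p_{Alta}).
∂π/∂p_{Borealis} = 165 − 4p_{Borealis} + p_{Alta} = 0 ⇒ p_{Borealis} = 41.25 + 0.25p_{Alta}.
Similarly p_{Alta} = 39.75 + 0.25p_{Borealis}.
Solving the two reaction functions simultaneously: (1 − (0.25)(0.25))p_{Borealis} = 41.25 + 0.25·39.75, so 0.9375p_{Borealis} = 51.1875 and p_{Borealis} = 54.6.
Then p_{Alta} = 39.75 + 0.25·54.6 = 53.4.
q_{Borealis} = 121 − 2·54.6 + 53.4 = 65.2.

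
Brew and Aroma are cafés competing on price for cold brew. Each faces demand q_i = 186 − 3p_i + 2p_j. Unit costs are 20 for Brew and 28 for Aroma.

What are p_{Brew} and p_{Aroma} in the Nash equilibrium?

Brew's profit: π = (p_{Brew} − 20)(186 − 3p_{Brew} + 2p_{Aroma}).
∂π/∂p_{Brew} = 246 − 6p_{Brew} + 2p_{Aroma} = 0 ⇒ p_{Brew} = 41 + (1/3)p_{Aroma}.
Similarly p_{Aroma} = 45 + (1/3)p_{Brew}.
Solving the two reaction functions simultaneously: (1 − (1/3)(1/3))p_{Brew} = 41 + (1/3)·45, so (8/9)p_{Brew} = 56 and p_{Brew} = 63.
Then p_{Aroma} = 45 + (1/3)·63 = 66.

63, 66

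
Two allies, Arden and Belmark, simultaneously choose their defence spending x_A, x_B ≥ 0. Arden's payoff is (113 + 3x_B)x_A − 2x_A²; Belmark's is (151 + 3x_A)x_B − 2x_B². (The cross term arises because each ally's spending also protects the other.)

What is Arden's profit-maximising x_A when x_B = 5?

Expanding Arden's payoff: 113x_A + 3x_Bx_A − 2x_A².
∂π/∂x_A = 113 + 3x_B − 4x_A = 0, so x_A = 28.25 + 0.75x_B.
At x_B = 5: x_A = 28.25 + 0.75·5 = 32.

32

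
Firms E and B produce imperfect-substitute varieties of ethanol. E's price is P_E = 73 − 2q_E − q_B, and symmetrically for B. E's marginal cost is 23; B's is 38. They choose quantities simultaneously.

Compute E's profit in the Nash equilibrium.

242

Firm E's profit: π = q_E(73 − 2q_E − q_B) − 23q_E.
∂π/∂q_E = 50 − 4q_E − q_B = 0 ⇒ q_E = 12.5 − 0.25q_B.
Similarly q_B = 8.75 − 0.25q_E.
Solving the two reaction functions simultaneously: (1 − (−0.25)(−0.25))q_E = 12.5 − 0.25·8.75, so 0.9375q_E = 10.3125 and q_E = 11.
Then q_B = 8.75 − 0.25·11 = 6.
P_E = 73 − 2·11 − 6 = 45.
Profit = (45 − 23)·11 = 242.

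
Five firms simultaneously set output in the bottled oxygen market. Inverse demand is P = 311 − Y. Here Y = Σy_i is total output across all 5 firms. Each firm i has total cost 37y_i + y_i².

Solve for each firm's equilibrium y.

34.25

A representative firm's profit is π_i = y_i(311 − Y) − 37y_i − y_i², with Y = y_i + Σ_{j≠i} y_j.
First-order condition: 274 − 4y_i − Σ_{j≠i} y_j = 0.
In a symmetric equilibrium every firm chooses the same y, so Σ_{j≠i} y_j = 4y. The condition becomes 274 − 8y = 0, giving y = 274/8 = 34.25.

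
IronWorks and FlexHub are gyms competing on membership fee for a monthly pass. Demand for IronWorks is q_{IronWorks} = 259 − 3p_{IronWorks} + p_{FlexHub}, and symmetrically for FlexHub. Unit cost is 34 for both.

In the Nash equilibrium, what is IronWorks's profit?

4377.72

IronWorks's profit: π = (p_{IronWorks} − 34)(259 − 3p_{IronWorks} + p_{FlexHub}).
∂π/∂p_{IronWorks} = 361 − 6p_{IronWorks} + p_{FlexHub} = 0 ⇒ p_{IronWorks} = 361/6 + (1/6)p_{FlexHub}.
By symmetry p_{FlexHub} = p_{IronWorks}; substituting into the reaction function, (5/6)p_{IronWorks} = 361/6 and p_{IronWorks} = 72.2.
q_{IronWorks} = 259 − 3·72.2 + 72.2 = 114.6.
Profit = (72.2 − 34)·114.6 = 4377.72.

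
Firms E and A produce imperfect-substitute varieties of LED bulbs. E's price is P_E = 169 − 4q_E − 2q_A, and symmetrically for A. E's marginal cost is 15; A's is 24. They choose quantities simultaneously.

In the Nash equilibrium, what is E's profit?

Firm E's profit: π = q_E(169 − 4q_E − 2q_A) − 15q_E.
∂π/∂q_E = 154 − 8q_E − 2q_A = 0 ⇒ q_E = 19.25 − 0.25q_A.
Similarly q_A = 18.125 − 0.25q_E.
Solving the two reaction functions simultaneously: (1 − (−0.25)(−0.25))q_E = 19.25 − 0.25·18.125, so 0.9375q_E = 471/32 and q_E = 15.7.
Then q_A = 18.125 − 0.25·15.7 = 14.2.
P_E = 169 − 4·15.7 − 2·14.2 = 77.8.
Profit = (77.8 − 15)·15.7 = 985.96.

985.96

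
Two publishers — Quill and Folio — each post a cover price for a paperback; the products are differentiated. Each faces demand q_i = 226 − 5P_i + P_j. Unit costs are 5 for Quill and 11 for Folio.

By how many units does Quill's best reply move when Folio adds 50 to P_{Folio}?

Quill's profit: π = (P_{Quill} − 5)(226 − 5P_{Quill} + P_{Folio}).
∂π/∂P_{Quill} = 251 − 10P_{Quill} + P_{Folio} = 0 ⇒ P_{Quill} = 25.1 + 0.1P_{Folio}.
The reaction-function slope is 0.1, so a 50-unit rise in P_{Folio} moves P_{Quill} by 0.1 × 50 = 5. Quill's best response rises — the actions are strategic complements.

5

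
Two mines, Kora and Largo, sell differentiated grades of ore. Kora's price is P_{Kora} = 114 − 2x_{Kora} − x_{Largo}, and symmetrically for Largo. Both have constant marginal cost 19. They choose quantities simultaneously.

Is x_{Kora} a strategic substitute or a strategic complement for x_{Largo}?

Mine Kora's profit: π = x_{Kora}(114 − 2x_{Kora} − x_{Largo}) − 19x_{Kora}.
∂π/∂x_{Kora} = 95 − 4x_{Kora} − x_{Largo} = 0 ⇒ x_{Kora} = 23.75 − 0.25x_{Largo}.
The best-response slope dx_{Kora}/dx_{Largo} = −0.25 < 0: the reaction function is downward-sloping, so the choices are strategic substitutes.

strategic substitutes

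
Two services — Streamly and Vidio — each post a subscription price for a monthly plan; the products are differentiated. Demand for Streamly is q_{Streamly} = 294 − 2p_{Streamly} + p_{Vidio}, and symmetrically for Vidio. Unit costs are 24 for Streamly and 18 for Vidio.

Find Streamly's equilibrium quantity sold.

178.4

Streamly's profit: π = (p_{Streamly} − 24)(294 − 2p_{Streamly} + p_{Vidio}).
∂π/∂p_{Streamly} = 342 − 4p_{Streamly} + p_{Vidio} = 0 ⇒ p_{Streamly} = 85.5 + 0.25p_{Vidio}.
Similarly p_{Vidio} = 82.5 + 0.25p_{Streamly}.
Solving the two reaction functions simultaneously: (1 − (0.25)(0.25))p_{Streamly} = 85.5 + 0.25·82.5, so 0.9375p_{Streamly} = 106.125 and p_{Streamly} = 113.2.
Then p_{Vidio} = 82.5 + 0.25·113.2 = 110.8.
q_{Streamly} = 294 − 2·113.2 + 110.8 = 178.4.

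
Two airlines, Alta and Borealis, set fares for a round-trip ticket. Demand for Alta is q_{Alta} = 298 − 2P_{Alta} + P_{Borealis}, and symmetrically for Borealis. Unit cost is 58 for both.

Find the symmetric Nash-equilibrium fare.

Alta's profit: π = (P_{Alta} − 58)(298 − 2P_{Alta} + P_{Borealis}).
∂π/∂P_{Alta} = 414 − 4P_{Alta} + P_{Borealis} = 0 ⇒ P_{Alta} = 103.5 + 0.25P_{Borealis}.
The game is symmetric, so in equilibrium P_{Borealis} = P_{Alta}: the reaction function gives 0.75P_{Alta} = 103.5, hence P_{Alta} = 138.

138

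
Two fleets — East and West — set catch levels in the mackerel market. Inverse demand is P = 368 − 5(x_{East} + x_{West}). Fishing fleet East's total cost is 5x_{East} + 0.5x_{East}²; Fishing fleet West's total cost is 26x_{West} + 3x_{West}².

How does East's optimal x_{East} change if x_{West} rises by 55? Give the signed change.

-25

Fishing fleet East's profit: π = x_{East}(368 − 5(x_{East} + x_{West})) − 5x_{East} − 0.5x_{East}².
∂π/∂x_{East} = 363 − 11x_{East} − 5x_{West} = 0, so x_{East} = 33 − (5/11)x_{West}.
The reaction-function slope is −5/11, so a 55-unit rise in x_{West} moves x_{East} by −5/11 × 55 = −25. East's best response falls — the actions are strategic substitutes.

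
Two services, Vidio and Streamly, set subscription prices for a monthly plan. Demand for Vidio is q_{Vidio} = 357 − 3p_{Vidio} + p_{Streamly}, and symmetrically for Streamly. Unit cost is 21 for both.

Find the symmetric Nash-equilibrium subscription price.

Vidio's profit: π = (p_{Vidio} − 21)(357 − 3p_{Vidio} + p_{Streamly}).
∂π/∂p_{Vidio} = 420 − 6p_{Vidio} + p_{Streamly} = 0 ⇒ p_{Vidio} = 70 + (1/6)p_{Streamly}.
By symmetry p_{Streamly} = p_{Vidio}; substituting into the reaction function, (5/6)p_{Vidio} = 70 and p_{Vidio} = 84.

84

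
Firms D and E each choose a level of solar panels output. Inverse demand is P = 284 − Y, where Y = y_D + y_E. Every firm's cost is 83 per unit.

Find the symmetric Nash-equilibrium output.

67

Firm D's profit: π = y_D(284 − (y_D + y_E)) − 83y_D.
∂π/∂y_D = 201 − 2y_D − y_E = 0, so y_D = 100.5 − 0.5y_E.
Setting y_D = y_E in the reaction function: y_D = 100.5 − 0.5y_D, so y_D = 100.5 / 1.5 = 67.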